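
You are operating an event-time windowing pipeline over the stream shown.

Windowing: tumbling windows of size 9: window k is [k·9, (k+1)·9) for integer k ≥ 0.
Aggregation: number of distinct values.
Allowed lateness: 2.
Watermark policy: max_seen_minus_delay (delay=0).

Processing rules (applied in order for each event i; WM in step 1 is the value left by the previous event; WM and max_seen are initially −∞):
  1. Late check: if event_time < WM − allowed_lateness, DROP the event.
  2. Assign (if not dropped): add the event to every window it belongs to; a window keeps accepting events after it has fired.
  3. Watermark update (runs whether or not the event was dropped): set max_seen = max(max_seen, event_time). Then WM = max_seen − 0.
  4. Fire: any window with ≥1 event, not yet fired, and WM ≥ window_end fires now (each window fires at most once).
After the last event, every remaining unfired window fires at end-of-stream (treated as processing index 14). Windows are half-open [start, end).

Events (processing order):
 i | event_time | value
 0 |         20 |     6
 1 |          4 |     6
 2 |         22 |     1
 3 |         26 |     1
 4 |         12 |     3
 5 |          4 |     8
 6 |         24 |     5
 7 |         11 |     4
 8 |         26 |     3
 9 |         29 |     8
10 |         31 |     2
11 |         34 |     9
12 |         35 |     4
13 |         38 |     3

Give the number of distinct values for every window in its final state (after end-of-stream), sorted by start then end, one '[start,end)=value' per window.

[18,27)=4 [27,36)=4 [36,45)=1

i=0 t=20 v=6: → [18,27); WM=20
i=1 t=4 v=6: DROP (t<20-2); WM=20
i=2 t=22 v=1: → [18,27); WM=22
i=3 t=26 v=1: → [18,27); WM=26
i=4 t=12 v=3: DROP (t<26-2); WM=26
i=5 t=4 v=8: DROP (t<26-2); WM=26
i=6 t=24 v=5: → [18,27); WM=26
i=7 t=11 v=4: DROP (t<26-2); WM=26
i=8 t=26 v=3: → [18,27); WM=26
i=9 t=29 v=8: → [27,36); WM=29; [18,27) fires=4
i=10 t=31 v=2: → [27,36); WM=31
i=11 t=34 v=9: → [27,36); WM=34
i=12 t=35 v=4: → [27,36); WM=35
i=13 t=38 v=3: → [36,45); WM=38; [27,36) fires=4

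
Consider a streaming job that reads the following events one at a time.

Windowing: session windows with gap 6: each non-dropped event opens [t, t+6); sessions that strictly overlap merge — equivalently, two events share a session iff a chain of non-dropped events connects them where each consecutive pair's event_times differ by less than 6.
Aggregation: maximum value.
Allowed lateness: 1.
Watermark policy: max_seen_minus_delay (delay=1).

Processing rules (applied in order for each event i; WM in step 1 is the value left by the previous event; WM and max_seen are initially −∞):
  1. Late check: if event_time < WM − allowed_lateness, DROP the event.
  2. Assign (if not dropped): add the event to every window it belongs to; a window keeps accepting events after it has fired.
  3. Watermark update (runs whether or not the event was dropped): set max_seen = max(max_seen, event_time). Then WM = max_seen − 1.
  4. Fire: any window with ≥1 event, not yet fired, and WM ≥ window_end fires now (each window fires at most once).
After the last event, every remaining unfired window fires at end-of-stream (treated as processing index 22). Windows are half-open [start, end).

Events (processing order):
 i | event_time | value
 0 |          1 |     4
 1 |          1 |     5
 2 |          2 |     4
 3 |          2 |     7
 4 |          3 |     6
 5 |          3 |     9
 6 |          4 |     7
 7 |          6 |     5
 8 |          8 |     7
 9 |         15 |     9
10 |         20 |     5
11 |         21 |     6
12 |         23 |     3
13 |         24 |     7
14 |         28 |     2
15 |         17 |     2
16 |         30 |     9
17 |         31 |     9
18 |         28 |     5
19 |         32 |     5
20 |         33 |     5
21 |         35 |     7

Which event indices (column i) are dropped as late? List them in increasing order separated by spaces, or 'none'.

i=0 t=1 v=4: → [1,7); WM=0
i=1 t=1 v=5: → [1,7); WM=0
i=2 t=2 v=4: → [1,8); WM=1
i=3 t=2 v=7: → [1,8); WM=1
i=4 t=3 v=6: → [1,9); WM=2
i=5 t=3 v=9: → [1,9); WM=2
i=6 t=4 v=7: → [1,10); WM=3
i=7 t=6 v=5: → [1,12); WM=5
i=8 t=8 v=7: → [1,14); WM=7
i=9 t=15 v=9: → [15,21); WM=14
i=10 t=20 v=5: → [15,26); WM=19
i=11 t=21 v=6: → [15,27); WM=20
i=12 t=23 v=3: → [15,29); WM=22
i=13 t=24 v=7: → [15,30); WM=23
i=14 t=28 v=2: → [15,34); WM=27
i=15 t=17 v=2: DROP (t<27-1); WM=27
i=16 t=30 v=9: → [15,36); WM=29
i=17 t=31 v=9: → [15,37); WM=30
i=18 t=28 v=5: DROP (t<30-1); WM=30
i=19 t=32 v=5: → [15,38); WM=31
i=20 t=33 v=5: → [15,39); WM=32
i=21 t=35 v=7: → [15,41); WM=34

15 18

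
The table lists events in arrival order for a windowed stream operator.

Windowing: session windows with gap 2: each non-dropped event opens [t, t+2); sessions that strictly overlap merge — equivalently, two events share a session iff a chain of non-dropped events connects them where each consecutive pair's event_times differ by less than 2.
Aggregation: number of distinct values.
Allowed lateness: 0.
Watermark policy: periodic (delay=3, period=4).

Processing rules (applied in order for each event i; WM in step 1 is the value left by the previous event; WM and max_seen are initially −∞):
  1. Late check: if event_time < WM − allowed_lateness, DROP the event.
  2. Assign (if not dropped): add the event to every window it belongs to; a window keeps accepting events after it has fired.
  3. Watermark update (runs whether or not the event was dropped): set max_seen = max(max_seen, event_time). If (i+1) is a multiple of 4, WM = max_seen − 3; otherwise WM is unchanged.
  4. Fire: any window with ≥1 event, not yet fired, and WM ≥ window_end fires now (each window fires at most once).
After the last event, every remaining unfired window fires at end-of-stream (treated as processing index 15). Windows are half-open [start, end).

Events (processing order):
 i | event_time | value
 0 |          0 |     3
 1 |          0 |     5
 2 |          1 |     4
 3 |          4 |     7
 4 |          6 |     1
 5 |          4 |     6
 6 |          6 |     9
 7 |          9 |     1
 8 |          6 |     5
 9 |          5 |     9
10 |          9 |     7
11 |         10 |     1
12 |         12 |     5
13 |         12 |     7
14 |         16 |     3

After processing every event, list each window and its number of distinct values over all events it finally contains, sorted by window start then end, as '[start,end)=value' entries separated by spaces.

i=0 t=0 v=3: → [0,2); WM=−∞
i=1 t=0 v=5: → [0,2); WM=−∞
i=2 t=1 v=4: → [0,3); WM=−∞
i=3 t=4 v=7: → [4,6); WM=1
i=4 t=6 v=1: → [6,8); WM=1
i=5 t=4 v=6: → [4,6); WM=1
i=6 t=6 v=9: → [6,8); WM=1
i=7 t=9 v=1: → [9,11); WM=6
i=8 t=6 v=5: → [6,8); WM=6
i=9 t=5 v=9: DROP (t<6-0); WM=6
i=10 t=9 v=7: → [9,11); WM=6
i=11 t=10 v=1: → [9,12); WM=7
i=12 t=12 v=5: → [12,14); WM=7
i=13 t=12 v=7: → [12,14); WM=7
i=14 t=16 v=3: → [16,18); WM=7

[0,3)=3 [4,6)=2 [6,8)=3 [9,12)=2 [12,14)=2 [16,18)=1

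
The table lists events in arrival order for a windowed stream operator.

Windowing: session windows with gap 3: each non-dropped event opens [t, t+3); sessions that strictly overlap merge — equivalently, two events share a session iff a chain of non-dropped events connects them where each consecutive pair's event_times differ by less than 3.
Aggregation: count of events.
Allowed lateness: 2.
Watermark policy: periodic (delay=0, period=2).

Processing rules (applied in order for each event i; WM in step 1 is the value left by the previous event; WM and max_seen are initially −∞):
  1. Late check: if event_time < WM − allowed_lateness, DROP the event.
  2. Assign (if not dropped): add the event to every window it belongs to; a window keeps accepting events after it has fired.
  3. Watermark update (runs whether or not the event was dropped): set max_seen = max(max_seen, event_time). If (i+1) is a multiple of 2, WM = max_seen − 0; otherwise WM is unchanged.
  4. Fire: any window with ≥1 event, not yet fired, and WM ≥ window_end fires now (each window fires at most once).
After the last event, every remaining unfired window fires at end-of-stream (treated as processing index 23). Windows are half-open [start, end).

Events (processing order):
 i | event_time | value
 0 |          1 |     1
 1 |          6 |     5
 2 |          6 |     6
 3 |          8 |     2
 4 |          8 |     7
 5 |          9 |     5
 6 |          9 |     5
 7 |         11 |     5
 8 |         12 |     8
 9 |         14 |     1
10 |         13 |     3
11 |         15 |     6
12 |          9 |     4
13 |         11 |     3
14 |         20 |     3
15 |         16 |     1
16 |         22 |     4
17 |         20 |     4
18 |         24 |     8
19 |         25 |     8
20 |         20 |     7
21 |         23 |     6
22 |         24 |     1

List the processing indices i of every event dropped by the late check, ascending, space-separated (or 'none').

12 13 20

i=0 t=1 v=1: → [1,4); WM=−∞
i=1 t=6 v=5: → [6,9); WM=6
i=2 t=6 v=6: → [6,9); WM=6
i=3 t=8 v=2: → [6,11); WM=8
i=4 t=8 v=7: → [6,11); WM=8
i=5 t=9 v=5: → [6,12); WM=9
i=6 t=9 v=5: → [6,12); WM=9
i=7 t=11 v=5: → [6,14); WM=11
i=8 t=12 v=8: → [6,15); WM=11
i=9 t=14 v=1: → [6,17); WM=14
i=10 t=13 v=3: → [6,17); WM=14
i=11 t=15 v=6: → [6,18); WM=15
i=12 t=9 v=4: DROP (t<15-2); WM=15
i=13 t=11 v=3: DROP (t<15-2); WM=15
i=14 t=20 v=3: → [20,23); WM=15
i=15 t=16 v=1: → [6,19); WM=20
i=16 t=22 v=4: → [20,25); WM=20
i=17 t=20 v=4: → [20,25); WM=22
i=18 t=24 v=8: → [20,27); WM=22
i=19 t=25 v=8: → [20,28); WM=25
i=20 t=20 v=7: DROP (t<25-2); WM=25
i=21 t=23 v=6: → [20,28); WM=25
i=22 t=24 v=1: → [20,28); WM=25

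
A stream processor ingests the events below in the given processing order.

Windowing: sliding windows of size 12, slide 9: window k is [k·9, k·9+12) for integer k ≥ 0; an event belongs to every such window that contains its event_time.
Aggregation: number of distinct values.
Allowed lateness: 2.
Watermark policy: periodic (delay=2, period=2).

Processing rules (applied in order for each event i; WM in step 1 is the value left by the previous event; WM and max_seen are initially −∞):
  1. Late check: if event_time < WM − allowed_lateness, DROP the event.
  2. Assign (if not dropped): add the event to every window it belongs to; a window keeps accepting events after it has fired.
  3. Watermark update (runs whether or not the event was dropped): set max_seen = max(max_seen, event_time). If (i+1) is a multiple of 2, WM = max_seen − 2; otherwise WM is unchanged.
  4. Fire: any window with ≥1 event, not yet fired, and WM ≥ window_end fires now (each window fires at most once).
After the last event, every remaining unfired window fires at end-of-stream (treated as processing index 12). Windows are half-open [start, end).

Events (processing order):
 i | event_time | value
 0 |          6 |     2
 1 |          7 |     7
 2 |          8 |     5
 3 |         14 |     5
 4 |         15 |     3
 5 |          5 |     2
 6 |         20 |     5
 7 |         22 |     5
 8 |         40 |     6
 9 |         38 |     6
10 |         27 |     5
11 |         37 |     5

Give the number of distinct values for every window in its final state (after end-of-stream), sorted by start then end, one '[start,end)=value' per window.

[0,12)=3 [9,21)=2 [18,30)=1 [27,39)=2 [36,48)=2

i=0 t=6 v=2: → [0,12); WM=−∞
i=1 t=7 v=7: → [0,12); WM=5
i=2 t=8 v=5: → [0,12); WM=5
i=3 t=14 v=5: → [9,21); WM=12; [0,12) fires=3
i=4 t=15 v=3: → [9,21); WM=12
i=5 t=5 v=2: DROP (t<12-2); WM=13
i=6 t=20 v=5: → [18,30),[9,21); WM=13
i=7 t=22 v=5: → [18,30); WM=20
i=8 t=40 v=6: → [36,48); WM=20
i=9 t=38 v=6: → [36,48),[27,39); WM=38; [9,21) fires=2 [18,30) fires=1
i=10 t=27 v=5: DROP (t<38-2); WM=38
i=11 t=37 v=5: → [36,48),[27,39); WM=38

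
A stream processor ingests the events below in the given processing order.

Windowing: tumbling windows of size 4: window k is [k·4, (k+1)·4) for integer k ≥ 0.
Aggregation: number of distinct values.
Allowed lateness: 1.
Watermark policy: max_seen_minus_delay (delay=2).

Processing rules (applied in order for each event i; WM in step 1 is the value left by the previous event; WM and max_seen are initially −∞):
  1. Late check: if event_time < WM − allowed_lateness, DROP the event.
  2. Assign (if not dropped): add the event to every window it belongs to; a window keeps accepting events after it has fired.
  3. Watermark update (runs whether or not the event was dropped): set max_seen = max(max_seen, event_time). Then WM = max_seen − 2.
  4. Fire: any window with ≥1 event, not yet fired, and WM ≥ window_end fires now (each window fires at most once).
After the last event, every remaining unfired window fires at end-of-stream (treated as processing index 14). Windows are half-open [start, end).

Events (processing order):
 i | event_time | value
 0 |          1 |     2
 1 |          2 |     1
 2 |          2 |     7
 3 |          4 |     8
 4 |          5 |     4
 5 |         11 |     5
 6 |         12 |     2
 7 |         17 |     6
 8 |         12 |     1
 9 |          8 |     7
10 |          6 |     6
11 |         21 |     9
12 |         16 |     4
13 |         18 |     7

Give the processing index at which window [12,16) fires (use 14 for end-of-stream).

11

i=0 t=1 v=2: → [0,4); WM=-1
i=1 t=2 v=1: → [0,4); WM=0
i=2 t=2 v=7: → [0,4); WM=0
i=3 t=4 v=8: → [4,8); WM=2
i=4 t=5 v=4: → [4,8); WM=3
i=5 t=11 v=5: → [8,12); WM=9; [0,4) fires=3 [4,8) fires=2
i=6 t=12 v=2: → [12,16); WM=10
i=7 t=17 v=6: → [16,20); WM=15; [8,12) fires=1
i=8 t=12 v=1: DROP (t<15-1); WM=15
i=9 t=8 v=7: DROP (t<15-1); WM=15
i=10 t=6 v=6: DROP (t<15-1); WM=15
i=11 t=21 v=9: → [20,24); WM=19; [12,16) fires=1
i=12 t=16 v=4: DROP (t<19-1); WM=19
i=13 t=18 v=7: → [16,20); WM=19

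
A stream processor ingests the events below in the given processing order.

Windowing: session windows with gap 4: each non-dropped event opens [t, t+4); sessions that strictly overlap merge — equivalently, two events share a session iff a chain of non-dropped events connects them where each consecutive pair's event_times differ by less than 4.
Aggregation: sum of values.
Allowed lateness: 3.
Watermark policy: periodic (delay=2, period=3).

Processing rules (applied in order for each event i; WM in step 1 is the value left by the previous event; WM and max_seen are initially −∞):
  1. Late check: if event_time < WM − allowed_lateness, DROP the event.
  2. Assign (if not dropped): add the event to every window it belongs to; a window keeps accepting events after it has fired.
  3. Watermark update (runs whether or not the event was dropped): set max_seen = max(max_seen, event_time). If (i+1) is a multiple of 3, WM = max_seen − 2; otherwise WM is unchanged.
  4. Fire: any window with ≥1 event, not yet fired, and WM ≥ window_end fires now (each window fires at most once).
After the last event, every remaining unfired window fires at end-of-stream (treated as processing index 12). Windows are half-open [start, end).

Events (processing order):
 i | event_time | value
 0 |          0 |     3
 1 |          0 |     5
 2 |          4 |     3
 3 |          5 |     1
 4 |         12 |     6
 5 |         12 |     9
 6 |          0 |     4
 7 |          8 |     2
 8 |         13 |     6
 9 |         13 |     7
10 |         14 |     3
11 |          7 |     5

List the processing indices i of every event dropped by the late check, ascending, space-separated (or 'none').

6 11

i=0 t=0 v=3: → [0,4); WM=−∞
i=1 t=0 v=5: → [0,4); WM=−∞
i=2 t=4 v=3: → [4,8); WM=2
i=3 t=5 v=1: → [4,9); WM=2
i=4 t=12 v=6: → [12,16); WM=2
i=5 t=12 v=9: → [12,16); WM=10
i=6 t=0 v=4: DROP (t<10-3); WM=10
i=7 t=8 v=2: → [4,12); WM=10
i=8 t=13 v=6: → [12,17); WM=11
i=9 t=13 v=7: → [12,17); WM=11
i=10 t=14 v=3: → [12,18); WM=11
i=11 t=7 v=5: DROP (t<11-3); WM=12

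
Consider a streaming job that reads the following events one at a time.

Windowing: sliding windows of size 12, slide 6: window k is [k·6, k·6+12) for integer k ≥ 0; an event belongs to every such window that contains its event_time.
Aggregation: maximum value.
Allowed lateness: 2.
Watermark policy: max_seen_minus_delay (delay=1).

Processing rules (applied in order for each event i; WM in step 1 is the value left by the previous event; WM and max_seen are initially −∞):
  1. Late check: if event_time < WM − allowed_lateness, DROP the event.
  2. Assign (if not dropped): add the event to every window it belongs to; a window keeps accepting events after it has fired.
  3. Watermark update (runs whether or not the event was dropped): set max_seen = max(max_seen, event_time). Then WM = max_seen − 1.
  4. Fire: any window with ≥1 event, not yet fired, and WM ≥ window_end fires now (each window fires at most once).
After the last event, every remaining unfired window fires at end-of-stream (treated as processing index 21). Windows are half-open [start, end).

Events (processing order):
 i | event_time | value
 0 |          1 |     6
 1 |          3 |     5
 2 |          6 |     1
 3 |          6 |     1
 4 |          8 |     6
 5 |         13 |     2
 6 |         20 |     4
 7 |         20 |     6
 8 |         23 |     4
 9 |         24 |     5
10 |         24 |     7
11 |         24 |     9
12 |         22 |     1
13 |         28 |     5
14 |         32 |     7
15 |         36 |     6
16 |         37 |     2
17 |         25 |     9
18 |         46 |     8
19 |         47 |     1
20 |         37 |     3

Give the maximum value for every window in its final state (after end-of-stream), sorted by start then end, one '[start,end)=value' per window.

[0,12)=6 [6,18)=6 [12,24)=6 [18,30)=9 [24,36)=9 [30,42)=7 [36,48)=8 [42,54)=8

i=0 t=1 v=6: → [0,12); WM=0
i=1 t=3 v=5: → [0,12); WM=2
i=2 t=6 v=1: → [6,18),[0,12); WM=5
i=3 t=6 v=1: → [6,18),[0,12); WM=5
i=4 t=8 v=6: → [6,18),[0,12); WM=7
i=5 t=13 v=2: → [12,24),[6,18); WM=12; [0,12) fires=6
i=6 t=20 v=4: → [18,30),[12,24); WM=19; [6,18) fires=6
i=7 t=20 v=6: → [18,30),[12,24); WM=19
i=8 t=23 v=4: → [18,30),[12,24); WM=22
i=9 t=24 v=5: → [24,36),[18,30); WM=23
i=10 t=24 v=7: → [24,36),[18,30); WM=23
i=11 t=24 v=9: → [24,36),[18,30); WM=23
i=12 t=22 v=1: → [18,30),[12,24); WM=23
i=13 t=28 v=5: → [24,36),[18,30); WM=27; [12,24) fires=6
i=14 t=32 v=7: → [30,42),[24,36); WM=31; [18,30) fires=9
i=15 t=36 v=6: → [36,48),[30,42); WM=35
i=16 t=37 v=2: → [36,48),[30,42); WM=36; [24,36) fires=9
i=17 t=25 v=9: DROP (t<36-2); WM=36
i=18 t=46 v=8: → [42,54),[36,48); WM=45; [30,42) fires=7
i=19 t=47 v=1: → [42,54),[36,48); WM=46
i=20 t=37 v=3: DROP (t<46-2); WM=46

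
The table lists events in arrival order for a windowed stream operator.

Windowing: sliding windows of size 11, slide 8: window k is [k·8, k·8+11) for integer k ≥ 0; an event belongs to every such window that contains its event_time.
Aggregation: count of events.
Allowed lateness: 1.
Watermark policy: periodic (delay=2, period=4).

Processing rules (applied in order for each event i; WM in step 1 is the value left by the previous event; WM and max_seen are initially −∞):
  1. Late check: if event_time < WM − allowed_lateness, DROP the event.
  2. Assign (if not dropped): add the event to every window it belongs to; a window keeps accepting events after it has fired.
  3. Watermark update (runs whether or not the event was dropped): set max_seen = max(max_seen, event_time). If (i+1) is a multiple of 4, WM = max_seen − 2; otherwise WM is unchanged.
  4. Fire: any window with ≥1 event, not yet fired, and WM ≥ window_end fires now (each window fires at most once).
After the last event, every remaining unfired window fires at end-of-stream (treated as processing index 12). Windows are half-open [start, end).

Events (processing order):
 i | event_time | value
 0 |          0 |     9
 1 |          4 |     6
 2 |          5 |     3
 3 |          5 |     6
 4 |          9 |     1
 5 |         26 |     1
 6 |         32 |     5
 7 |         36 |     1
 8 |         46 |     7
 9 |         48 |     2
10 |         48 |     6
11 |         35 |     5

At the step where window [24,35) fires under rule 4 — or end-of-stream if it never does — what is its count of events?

i=0 t=0 v=9: → [0,11); WM=−∞
i=1 t=4 v=6: → [0,11); WM=−∞
i=2 t=5 v=3: → [0,11); WM=−∞
i=3 t=5 v=6: → [0,11); WM=3
i=4 t=9 v=1: → [8,19),[0,11); WM=3
i=5 t=26 v=1: → [24,35),[16,27); WM=3
i=6 t=32 v=5: → [32,43),[24,35); WM=3
i=7 t=36 v=1: → [32,43); WM=34; [0,11) fires=5 [8,19) fires=1 [16,27) fires=1
i=8 t=46 v=7: → [40,51); WM=34
i=9 t=48 v=2: → [48,59),[40,51); WM=34
i=10 t=48 v=6: → [48,59),[40,51); WM=34
i=11 t=35 v=5: → [32,43); WM=46; [24,35) fires=2 [32,43) fires=3

2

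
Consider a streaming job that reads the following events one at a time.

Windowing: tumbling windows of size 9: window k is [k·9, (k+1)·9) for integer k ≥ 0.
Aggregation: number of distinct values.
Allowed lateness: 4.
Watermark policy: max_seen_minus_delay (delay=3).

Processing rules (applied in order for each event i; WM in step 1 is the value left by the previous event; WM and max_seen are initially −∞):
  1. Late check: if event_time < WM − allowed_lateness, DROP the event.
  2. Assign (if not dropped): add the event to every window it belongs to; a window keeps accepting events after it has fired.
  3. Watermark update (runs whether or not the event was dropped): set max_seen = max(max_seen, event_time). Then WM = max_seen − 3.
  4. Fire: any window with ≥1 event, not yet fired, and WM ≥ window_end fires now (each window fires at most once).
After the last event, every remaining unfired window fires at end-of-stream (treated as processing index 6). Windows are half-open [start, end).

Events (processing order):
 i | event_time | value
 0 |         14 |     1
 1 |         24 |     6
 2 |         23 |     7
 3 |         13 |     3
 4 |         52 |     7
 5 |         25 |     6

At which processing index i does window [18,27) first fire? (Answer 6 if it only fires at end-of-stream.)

4

i=0 t=14 v=1: → [9,18); WM=11
i=1 t=24 v=6: → [18,27); WM=21; [9,18) fires=1
i=2 t=23 v=7: → [18,27); WM=21
i=3 t=13 v=3: DROP (t<21-4); WM=21
i=4 t=52 v=7: → [45,54); WM=49; [18,27) fires=2
i=5 t=25 v=6: DROP (t<49-4); WM=49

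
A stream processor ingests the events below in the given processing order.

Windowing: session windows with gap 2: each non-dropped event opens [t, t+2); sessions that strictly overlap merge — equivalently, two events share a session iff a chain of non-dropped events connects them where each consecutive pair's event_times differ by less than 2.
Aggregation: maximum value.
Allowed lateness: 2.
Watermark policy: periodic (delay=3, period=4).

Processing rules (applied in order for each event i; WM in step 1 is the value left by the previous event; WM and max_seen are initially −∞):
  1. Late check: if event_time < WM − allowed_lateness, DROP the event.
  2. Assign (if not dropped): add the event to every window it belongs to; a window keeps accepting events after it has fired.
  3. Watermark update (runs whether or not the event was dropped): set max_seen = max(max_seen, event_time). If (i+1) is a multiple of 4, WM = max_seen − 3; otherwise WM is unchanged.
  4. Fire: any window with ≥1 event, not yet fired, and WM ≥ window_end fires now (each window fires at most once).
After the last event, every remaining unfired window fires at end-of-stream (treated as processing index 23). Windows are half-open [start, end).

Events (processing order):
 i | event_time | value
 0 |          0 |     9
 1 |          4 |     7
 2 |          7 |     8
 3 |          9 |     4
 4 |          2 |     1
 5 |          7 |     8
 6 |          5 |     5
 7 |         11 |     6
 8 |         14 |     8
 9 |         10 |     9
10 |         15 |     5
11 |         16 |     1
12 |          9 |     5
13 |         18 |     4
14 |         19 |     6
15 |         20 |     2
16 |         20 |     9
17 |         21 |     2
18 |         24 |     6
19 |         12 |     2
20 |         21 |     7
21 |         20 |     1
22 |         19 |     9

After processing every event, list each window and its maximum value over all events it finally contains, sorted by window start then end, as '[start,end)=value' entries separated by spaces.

[0,2)=9 [4,7)=7 [7,9)=8 [9,13)=9 [14,18)=8 [18,23)=9 [24,26)=6

i=0 t=0 v=9: → [0,2); WM=−∞
i=1 t=4 v=7: → [4,6); WM=−∞
i=2 t=7 v=8: → [7,9); WM=−∞
i=3 t=9 v=4: → [9,11); WM=6
i=4 t=2 v=1: DROP (t<6-2); WM=6
i=5 t=7 v=8: → [7,9); WM=6
i=6 t=5 v=5: → [4,7); WM=6
i=7 t=11 v=6: → [11,13); WM=8
i=8 t=14 v=8: → [14,16); WM=8
i=9 t=10 v=9: → [9,13); WM=8
i=10 t=15 v=5: → [14,17); WM=8
i=11 t=16 v=1: → [14,18); WM=13
i=12 t=9 v=5: DROP (t<13-2); WM=13
i=13 t=18 v=4: → [18,20); WM=13
i=14 t=19 v=6: → [18,21); WM=13
i=15 t=20 v=2: → [18,22); WM=17
i=16 t=20 v=9: → [18,22); WM=17
i=17 t=21 v=2: → [18,23); WM=17
i=18 t=24 v=6: → [24,26); WM=17
i=19 t=12 v=2: DROP (t<17-2); WM=21
i=20 t=21 v=7: → [18,23); WM=21
i=21 t=20 v=1: → [18,23); WM=21
i=22 t=19 v=9: → [18,23); WM=21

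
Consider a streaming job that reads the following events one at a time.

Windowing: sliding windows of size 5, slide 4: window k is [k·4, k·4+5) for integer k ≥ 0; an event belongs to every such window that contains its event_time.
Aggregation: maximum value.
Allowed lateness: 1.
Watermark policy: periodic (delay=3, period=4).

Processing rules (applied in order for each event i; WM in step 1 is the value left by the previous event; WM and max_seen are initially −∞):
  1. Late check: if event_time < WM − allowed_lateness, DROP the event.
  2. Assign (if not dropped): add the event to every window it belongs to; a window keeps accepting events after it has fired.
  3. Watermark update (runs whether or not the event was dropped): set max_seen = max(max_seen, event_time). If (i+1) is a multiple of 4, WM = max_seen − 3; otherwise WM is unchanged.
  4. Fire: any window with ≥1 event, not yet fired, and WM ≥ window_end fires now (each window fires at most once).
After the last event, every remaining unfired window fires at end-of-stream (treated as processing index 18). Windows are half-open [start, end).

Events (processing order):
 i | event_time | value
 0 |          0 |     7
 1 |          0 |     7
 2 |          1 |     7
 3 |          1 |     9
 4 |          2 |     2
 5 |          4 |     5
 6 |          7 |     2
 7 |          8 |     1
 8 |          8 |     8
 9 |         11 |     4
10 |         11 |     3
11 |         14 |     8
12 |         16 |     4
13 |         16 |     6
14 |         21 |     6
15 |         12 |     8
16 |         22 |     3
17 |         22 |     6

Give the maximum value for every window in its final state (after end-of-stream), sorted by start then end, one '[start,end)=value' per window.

[0,5)=9 [4,9)=8 [8,13)=8 [12,17)=8 [16,21)=6 [20,25)=6

i=0 t=0 v=7: → [0,5); WM=−∞
i=1 t=0 v=7: → [0,5); WM=−∞
i=2 t=1 v=7: → [0,5); WM=−∞
i=3 t=1 v=9: → [0,5); WM=-2
i=4 t=2 v=2: → [0,5); WM=-2
i=5 t=4 v=5: → [4,9),[0,5); WM=-2
i=6 t=7 v=2: → [4,9); WM=-2
i=7 t=8 v=1: → [8,13),[4,9); WM=5; [0,5) fires=9
i=8 t=8 v=8: → [8,13),[4,9); WM=5
i=9 t=11 v=4: → [8,13); WM=5
i=10 t=11 v=3: → [8,13); WM=5
i=11 t=14 v=8: → [12,17); WM=11; [4,9) fires=8
i=12 t=16 v=4: → [16,21),[12,17); WM=11
i=13 t=16 v=6: → [16,21),[12,17); WM=11
i=14 t=21 v=6: → [20,25); WM=11
i=15 t=12 v=8: → [12,17),[8,13); WM=18; [8,13) fires=8 [12,17) fires=8
i=16 t=22 v=3: → [20,25); WM=18
i=17 t=22 v=6: → [20,25); WM=18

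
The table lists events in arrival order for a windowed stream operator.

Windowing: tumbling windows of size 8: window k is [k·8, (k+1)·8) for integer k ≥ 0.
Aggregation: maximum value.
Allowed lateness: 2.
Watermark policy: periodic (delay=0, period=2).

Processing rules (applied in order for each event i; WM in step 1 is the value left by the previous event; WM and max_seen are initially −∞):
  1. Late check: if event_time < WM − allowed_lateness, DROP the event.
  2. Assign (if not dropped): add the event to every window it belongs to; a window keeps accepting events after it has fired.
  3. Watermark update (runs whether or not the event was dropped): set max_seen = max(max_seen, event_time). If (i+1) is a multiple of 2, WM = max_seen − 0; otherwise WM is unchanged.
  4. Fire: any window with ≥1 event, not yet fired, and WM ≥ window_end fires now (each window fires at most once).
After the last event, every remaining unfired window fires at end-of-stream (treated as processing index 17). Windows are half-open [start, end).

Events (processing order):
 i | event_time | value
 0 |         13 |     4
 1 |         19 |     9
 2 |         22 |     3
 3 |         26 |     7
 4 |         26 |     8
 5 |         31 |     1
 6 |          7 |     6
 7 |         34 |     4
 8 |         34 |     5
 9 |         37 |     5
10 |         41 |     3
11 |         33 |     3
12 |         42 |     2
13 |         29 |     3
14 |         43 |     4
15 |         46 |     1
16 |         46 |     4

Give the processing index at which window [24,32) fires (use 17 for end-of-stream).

i=0 t=13 v=4: → [8,16); WM=−∞
i=1 t=19 v=9: → [16,24); WM=19; [8,16) fires=4
i=2 t=22 v=3: → [16,24); WM=19
i=3 t=26 v=7: → [24,32); WM=26; [16,24) fires=9
i=4 t=26 v=8: → [24,32); WM=26
i=5 t=31 v=1: → [24,32); WM=31
i=6 t=7 v=6: DROP (t<31-2); WM=31
i=7 t=34 v=4: → [32,40); WM=34; [24,32) fires=8
i=8 t=34 v=5: → [32,40); WM=34
i=9 t=37 v=5: → [32,40); WM=37
i=10 t=41 v=3: → [40,48); WM=37
i=11 t=33 v=3: DROP (t<37-2); WM=41; [32,40) fires=5
i=12 t=42 v=2: → [40,48); WM=41
i=13 t=29 v=3: DROP (t<41-2); WM=42
i=14 t=43 v=4: → [40,48); WM=42
i=15 t=46 v=1: → [40,48); WM=46
i=16 t=46 v=4: → [40,48); WM=46

7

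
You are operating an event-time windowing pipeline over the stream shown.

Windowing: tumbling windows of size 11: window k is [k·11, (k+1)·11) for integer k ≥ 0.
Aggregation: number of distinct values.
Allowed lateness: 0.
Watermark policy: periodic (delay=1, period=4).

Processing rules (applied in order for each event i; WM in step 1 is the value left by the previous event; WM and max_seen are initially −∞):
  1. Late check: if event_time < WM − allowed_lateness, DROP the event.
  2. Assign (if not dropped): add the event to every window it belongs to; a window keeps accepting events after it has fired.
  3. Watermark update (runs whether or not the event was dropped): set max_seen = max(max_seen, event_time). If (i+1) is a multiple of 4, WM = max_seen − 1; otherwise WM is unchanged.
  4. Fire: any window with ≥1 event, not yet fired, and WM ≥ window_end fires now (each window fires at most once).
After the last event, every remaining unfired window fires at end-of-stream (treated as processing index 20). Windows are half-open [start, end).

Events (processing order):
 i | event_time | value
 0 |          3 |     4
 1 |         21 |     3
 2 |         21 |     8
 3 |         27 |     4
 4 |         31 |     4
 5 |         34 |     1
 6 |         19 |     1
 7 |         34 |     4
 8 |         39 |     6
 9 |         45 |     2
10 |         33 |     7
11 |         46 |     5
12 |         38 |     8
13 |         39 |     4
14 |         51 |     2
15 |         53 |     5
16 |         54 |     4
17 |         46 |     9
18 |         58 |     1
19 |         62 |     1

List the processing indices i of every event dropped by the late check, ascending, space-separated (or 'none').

i=0 t=3 v=4: → [0,11); WM=−∞
i=1 t=21 v=3: → [11,22); WM=−∞
i=2 t=21 v=8: → [11,22); WM=−∞
i=3 t=27 v=4: → [22,33); WM=26; [0,11) fires=1 [11,22) fires=2
i=4 t=31 v=4: → [22,33); WM=26
i=5 t=34 v=1: → [33,44); WM=26
i=6 t=19 v=1: DROP (t<26-0); WM=26
i=7 t=34 v=4: → [33,44); WM=33; [22,33) fires=1
i=8 t=39 v=6: → [33,44); WM=33
i=9 t=45 v=2: → [44,55); WM=33
i=10 t=33 v=7: → [33,44); WM=33
i=11 t=46 v=5: → [44,55); WM=45; [33,44) fires=4
i=12 t=38 v=8: DROP (t<45-0); WM=45
i=13 t=39 v=4: DROP (t<45-0); WM=45
i=14 t=51 v=2: → [44,55); WM=45
i=15 t=53 v=5: → [44,55); WM=52
i=16 t=54 v=4: → [44,55); WM=52
i=17 t=46 v=9: DROP (t<52-0); WM=52
i=18 t=58 v=1: → [55,66); WM=52
i=19 t=62 v=1: → [55,66); WM=61; [44,55) fires=3

6 12 13 17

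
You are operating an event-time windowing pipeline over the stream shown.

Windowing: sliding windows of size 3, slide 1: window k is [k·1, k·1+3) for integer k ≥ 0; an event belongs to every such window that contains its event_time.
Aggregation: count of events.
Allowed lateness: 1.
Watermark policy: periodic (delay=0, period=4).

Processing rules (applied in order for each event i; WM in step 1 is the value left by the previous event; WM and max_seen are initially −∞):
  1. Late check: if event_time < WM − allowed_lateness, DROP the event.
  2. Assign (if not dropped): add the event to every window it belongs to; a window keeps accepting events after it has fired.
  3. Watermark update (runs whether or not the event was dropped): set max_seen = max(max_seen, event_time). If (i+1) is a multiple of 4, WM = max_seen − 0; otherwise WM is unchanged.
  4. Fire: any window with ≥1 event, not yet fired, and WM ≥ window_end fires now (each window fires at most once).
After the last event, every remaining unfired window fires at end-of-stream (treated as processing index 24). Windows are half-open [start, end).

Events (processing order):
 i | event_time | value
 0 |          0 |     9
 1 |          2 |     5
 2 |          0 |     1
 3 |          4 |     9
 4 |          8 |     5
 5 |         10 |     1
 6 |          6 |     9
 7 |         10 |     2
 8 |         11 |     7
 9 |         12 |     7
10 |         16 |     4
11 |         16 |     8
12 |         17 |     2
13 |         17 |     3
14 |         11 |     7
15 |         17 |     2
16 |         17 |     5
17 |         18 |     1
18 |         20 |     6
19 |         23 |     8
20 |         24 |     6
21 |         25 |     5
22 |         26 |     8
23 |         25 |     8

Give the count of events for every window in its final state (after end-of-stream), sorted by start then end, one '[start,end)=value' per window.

i=0 t=0 v=9: → [0,3); WM=−∞
i=1 t=2 v=5: → [2,5),[1,4),[0,3); WM=−∞
i=2 t=0 v=1: → [0,3); WM=−∞
i=3 t=4 v=9: → [4,7),[3,6),[2,5); WM=4; [0,3) fires=3 [1,4) fires=1
i=4 t=8 v=5: → [8,11),[7,10),[6,9); WM=4
i=5 t=10 v=1: → [10,13),[9,12),[8,11); WM=4
i=6 t=6 v=9: → [6,9),[5,8),[4,7); WM=4
i=7 t=10 v=2: → [10,13),[9,12),[8,11); WM=10; [2,5) fires=2 [3,6) fires=1 [4,7) fires=2 [5,8) fires=1 [6,9) fires=2 [7,10) fires=1
i=8 t=11 v=7: → [11,14),[10,13),[9,12); WM=10
i=9 t=12 v=7: → [12,15),[11,14),[10,13); WM=10
i=10 t=16 v=4: → [16,19),[15,18),[14,17); WM=10
i=11 t=16 v=8: → [16,19),[15,18),[14,17); WM=16; [8,11) fires=3 [9,12) fires=3 [10,13) fires=4 [11,14) fires=2 [12,15) fires=1
i=12 t=17 v=2: → [17,20),[16,19),[15,18); WM=16
i=13 t=17 v=3: → [17,20),[16,19),[15,18); WM=16
i=14 t=11 v=7: DROP (t<16-1); WM=16
i=15 t=17 v=2: → [17,20),[16,19),[15,18); WM=17; [14,17) fires=2
i=16 t=17 v=5: → [17,20),[16,19),[15,18); WM=17
i=17 t=18 v=1: → [18,21),[17,20),[16,19); WM=17
i=18 t=20 v=6: → [20,23),[19,22),[18,21); WM=17
i=19 t=23 v=8: → [23,26),[22,25),[21,24); WM=23; [15,18) fires=6 [16,19) fires=7 [17,20) fires=5 [18,21) fires=2 [19,22) fires=1 [20,23) fires=1
i=20 t=24 v=6: → [24,27),[23,26),[22,25); WM=23
i=21 t=25 v=5: → [25,28),[24,27),[23,26); WM=23
i=22 t=26 v=8: → [26,29),[25,28),[24,27); WM=23
i=23 t=25 v=8: → [25,28),[24,27),[23,26); WM=26; [21,24) fires=1 [22,25) fires=2 [23,26) fires=4

[0,3)=3 [1,4)=1 [2,5)=2 [3,6)=1 [4,7)=2 [5,8)=1 [6,9)=2 [7,10)=1 [8,11)=3 [9,12)=3 [10,13)=4 [11,14)=2 [12,15)=1 [14,17)=2 [15,18)=6 [16,19)=7 [17,20)=5 [18,21)=2 [19,22)=1 [20,23)=1 [21,24)=1 [22,25)=2 [23,26)=4 [24,27)=4 [25,28)=3 [26,29)=1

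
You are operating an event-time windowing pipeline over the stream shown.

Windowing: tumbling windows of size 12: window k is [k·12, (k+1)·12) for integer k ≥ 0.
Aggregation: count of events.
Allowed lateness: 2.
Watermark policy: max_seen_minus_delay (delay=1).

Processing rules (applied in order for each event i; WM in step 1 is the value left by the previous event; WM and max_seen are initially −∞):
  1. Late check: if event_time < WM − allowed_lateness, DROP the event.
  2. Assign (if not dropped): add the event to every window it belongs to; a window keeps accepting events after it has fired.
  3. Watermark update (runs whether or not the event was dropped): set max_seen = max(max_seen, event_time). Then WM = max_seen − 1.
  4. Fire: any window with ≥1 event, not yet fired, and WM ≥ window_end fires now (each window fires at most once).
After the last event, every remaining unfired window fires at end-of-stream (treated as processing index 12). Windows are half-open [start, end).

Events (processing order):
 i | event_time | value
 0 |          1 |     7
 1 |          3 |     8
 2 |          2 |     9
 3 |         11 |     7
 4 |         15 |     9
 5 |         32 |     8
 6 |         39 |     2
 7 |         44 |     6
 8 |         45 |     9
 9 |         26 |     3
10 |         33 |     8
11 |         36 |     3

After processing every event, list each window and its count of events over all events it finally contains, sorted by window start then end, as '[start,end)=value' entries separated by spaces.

[0,12)=4 [12,24)=1 [24,36)=1 [36,48)=3

i=0 t=1 v=7: → [0,12); WM=0
i=1 t=3 v=8: → [0,12); WM=2
i=2 t=2 v=9: → [0,12); WM=2
i=3 t=11 v=7: → [0,12); WM=10
i=4 t=15 v=9: → [12,24); WM=14; [0,12) fires=4
i=5 t=32 v=8: → [24,36); WM=31; [12,24) fires=1
i=6 t=39 v=2: → [36,48); WM=38; [24,36) fires=1
i=7 t=44 v=6: → [36,48); WM=43
i=8 t=45 v=9: → [36,48); WM=44
i=9 t=26 v=3: DROP (t<44-2); WM=44
i=10 t=33 v=8: DROP (t<44-2); WM=44
i=11 t=36 v=3: DROP (t<44-2); WM=44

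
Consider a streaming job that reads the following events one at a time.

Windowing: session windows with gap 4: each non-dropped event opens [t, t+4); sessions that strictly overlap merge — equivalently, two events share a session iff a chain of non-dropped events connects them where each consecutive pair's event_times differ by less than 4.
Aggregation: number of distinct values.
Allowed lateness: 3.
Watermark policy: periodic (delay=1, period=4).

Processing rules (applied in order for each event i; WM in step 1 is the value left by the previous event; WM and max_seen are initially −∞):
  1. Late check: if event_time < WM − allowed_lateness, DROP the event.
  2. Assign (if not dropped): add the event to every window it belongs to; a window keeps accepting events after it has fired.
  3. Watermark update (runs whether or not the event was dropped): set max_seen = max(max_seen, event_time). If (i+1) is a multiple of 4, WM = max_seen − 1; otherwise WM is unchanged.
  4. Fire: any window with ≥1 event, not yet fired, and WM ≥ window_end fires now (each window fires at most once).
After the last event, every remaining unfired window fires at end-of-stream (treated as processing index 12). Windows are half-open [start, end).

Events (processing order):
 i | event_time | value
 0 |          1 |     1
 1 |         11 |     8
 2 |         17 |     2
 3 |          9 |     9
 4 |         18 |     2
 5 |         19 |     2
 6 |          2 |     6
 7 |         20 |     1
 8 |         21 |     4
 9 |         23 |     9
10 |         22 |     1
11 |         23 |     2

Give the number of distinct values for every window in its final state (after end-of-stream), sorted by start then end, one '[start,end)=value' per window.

[1,5)=1 [9,15)=2 [17,27)=4

i=0 t=1 v=1: → [1,5); WM=−∞
i=1 t=11 v=8: → [11,15); WM=−∞
i=2 t=17 v=2: → [17,21); WM=−∞
i=3 t=9 v=9: → [9,15); WM=16
i=4 t=18 v=2: → [17,22); WM=16
i=5 t=19 v=2: → [17,23); WM=16
i=6 t=2 v=6: DROP (t<16-3); WM=16
i=7 t=20 v=1: → [17,24); WM=19
i=8 t=21 v=4: → [17,25); WM=19
i=9 t=23 v=9: → [17,27); WM=19
i=10 t=22 v=1: → [17,27); WM=19
i=11 t=23 v=2: → [17,27); WM=22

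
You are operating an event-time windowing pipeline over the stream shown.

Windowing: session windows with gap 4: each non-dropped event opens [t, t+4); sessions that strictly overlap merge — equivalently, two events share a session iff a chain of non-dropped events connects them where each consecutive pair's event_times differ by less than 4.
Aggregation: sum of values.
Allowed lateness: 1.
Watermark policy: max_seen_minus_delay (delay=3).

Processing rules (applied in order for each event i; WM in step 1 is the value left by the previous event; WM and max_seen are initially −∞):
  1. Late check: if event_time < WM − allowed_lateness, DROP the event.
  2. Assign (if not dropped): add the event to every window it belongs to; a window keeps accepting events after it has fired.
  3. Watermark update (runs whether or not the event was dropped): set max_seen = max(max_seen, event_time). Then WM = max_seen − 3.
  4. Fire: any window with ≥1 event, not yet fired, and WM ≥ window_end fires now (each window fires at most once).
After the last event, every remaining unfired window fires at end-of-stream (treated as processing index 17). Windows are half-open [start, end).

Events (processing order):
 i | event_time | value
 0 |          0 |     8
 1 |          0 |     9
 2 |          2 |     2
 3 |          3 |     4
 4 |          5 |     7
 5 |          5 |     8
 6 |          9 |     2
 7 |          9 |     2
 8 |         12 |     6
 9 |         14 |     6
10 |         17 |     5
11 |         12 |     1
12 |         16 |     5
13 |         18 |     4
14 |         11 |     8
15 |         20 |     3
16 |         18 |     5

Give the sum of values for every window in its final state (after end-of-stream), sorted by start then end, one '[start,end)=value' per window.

[0,9)=38 [9,24)=38

i=0 t=0 v=8: → [0,4); WM=-3
i=1 t=0 v=9: → [0,4); WM=-3
i=2 t=2 v=2: → [0,6); WM=-1
i=3 t=3 v=4: → [0,7); WM=0
i=4 t=5 v=7: → [0,9); WM=2
i=5 t=5 v=8: → [0,9); WM=2
i=6 t=9 v=2: → [9,13); WM=6
i=7 t=9 v=2: → [9,13); WM=6
i=8 t=12 v=6: → [9,16); WM=9
i=9 t=14 v=6: → [9,18); WM=11
i=10 t=17 v=5: → [9,21); WM=14
i=11 t=12 v=1: DROP (t<14-1); WM=14
i=12 t=16 v=5: → [9,21); WM=14
i=13 t=18 v=4: → [9,22); WM=15
i=14 t=11 v=8: DROP (t<15-1); WM=15
i=15 t=20 v=3: → [9,24); WM=17
i=16 t=18 v=5: → [9,24); WM=17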